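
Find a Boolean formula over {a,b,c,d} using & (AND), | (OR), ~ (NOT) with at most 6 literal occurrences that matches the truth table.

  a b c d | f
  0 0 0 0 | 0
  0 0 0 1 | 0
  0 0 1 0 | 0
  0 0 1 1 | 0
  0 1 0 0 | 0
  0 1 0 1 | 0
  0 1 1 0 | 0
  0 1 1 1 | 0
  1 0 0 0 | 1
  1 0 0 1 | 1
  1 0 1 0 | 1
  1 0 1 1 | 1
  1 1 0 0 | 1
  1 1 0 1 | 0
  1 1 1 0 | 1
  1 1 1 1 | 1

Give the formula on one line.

  ~d = 1010101010101010
  ~a = 1111111100000000
  (~d | ~a) = 1111111110101010
  ~b = 1111000011110000
  (~b | c) = 1111001111110011
  ((~d | ~a) | (~b | c)) = 1111111111111011
  (a & ((~d | ~a) | (~b | c))) = 0000000011111011

(a & ((~d | ~a) | (~b | c)))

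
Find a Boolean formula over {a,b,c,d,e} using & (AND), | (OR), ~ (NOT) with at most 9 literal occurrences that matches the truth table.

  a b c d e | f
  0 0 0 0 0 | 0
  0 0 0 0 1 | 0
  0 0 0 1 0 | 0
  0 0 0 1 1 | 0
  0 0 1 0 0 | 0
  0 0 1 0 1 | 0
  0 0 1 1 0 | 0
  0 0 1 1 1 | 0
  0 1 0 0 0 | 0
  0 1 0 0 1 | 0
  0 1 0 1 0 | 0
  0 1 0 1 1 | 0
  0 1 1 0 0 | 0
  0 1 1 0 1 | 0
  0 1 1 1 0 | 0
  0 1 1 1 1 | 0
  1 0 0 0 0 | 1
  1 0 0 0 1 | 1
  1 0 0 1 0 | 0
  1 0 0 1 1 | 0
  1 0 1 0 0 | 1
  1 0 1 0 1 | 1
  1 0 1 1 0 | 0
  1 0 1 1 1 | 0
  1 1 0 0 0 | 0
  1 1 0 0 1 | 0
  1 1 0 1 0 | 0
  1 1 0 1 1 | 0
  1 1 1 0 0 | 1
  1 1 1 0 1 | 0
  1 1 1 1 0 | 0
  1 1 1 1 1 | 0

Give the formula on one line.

(((a & ~b) | ((a & d) | (~e & c))) & (a & ~d))

  ~b = 11111111000000001111111100000000
  (a & ~b) = 00000000000000001111111100000000
  (a & d) = 00000000000000000011001100110011
  ~e = 10101010101010101010101010101010
  (~e & c) = 00001010000010100000101000001010
  ((a & d) | (~e & c)) = 00001010000010100011101100111011
  ((a & ~b) | ((a & d) | (~e & c))) = 00001010000010101111111100111011
  ~d = 11001100110011001100110011001100
  (a & ~d) = 00000000000000001100110011001100
  (((a & ~b) | ((a & d) | (~e & c))) & (a & ~d)) = 00000000000000001100110000001000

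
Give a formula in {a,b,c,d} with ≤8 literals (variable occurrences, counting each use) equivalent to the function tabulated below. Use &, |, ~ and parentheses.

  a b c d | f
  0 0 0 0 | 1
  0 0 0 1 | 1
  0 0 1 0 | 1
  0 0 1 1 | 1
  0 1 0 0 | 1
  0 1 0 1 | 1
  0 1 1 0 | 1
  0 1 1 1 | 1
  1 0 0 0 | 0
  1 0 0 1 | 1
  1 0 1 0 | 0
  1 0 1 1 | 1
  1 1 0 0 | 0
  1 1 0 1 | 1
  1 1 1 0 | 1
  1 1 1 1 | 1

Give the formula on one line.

  ~a = 1111111100000000
  (~a | d) = 1111111101010101
  (b | d) = 0101111101011111
  (c & (b | d)) = 0001001100010011
  ((~a | d) | (c & (b | d))) = 1111111101010111

((~a | d) | (c & (b | d)))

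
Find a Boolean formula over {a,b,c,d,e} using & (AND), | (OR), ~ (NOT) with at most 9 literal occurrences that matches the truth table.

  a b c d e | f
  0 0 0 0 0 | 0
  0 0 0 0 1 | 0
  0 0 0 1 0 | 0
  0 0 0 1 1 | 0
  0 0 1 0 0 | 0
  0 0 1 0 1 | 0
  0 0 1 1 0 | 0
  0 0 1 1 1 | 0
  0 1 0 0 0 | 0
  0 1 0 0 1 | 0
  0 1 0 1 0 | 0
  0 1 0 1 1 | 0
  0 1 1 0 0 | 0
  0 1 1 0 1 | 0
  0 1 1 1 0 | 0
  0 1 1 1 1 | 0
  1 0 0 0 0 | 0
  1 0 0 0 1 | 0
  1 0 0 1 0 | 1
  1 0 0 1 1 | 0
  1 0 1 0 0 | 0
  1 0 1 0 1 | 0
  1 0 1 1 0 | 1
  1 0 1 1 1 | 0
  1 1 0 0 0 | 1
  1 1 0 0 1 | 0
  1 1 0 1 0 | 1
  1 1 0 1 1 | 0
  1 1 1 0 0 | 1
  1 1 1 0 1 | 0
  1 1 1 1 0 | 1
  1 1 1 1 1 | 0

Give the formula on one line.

(((e | a) & ~e) & ((b | e) | d))

  (e | a) = 01010101010101011111111111111111
  ~e = 10101010101010101010101010101010
  ((e | a) & ~e) = 00000000000000001010101010101010
  (b | e) = 01010101111111110101010111111111
  ((b | e) | d) = 01110111111111110111011111111111
  (((e | a) & ~e) & ((b | e) | d)) = 00000000000000000010001010101010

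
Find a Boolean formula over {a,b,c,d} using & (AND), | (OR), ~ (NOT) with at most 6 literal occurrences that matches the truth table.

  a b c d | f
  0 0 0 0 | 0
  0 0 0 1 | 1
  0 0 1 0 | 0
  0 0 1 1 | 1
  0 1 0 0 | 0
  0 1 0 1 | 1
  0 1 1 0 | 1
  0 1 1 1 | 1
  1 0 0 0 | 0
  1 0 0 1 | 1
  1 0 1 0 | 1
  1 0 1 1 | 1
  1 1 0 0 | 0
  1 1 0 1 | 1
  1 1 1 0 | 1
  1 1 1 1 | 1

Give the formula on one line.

  (a & c) = 0000000000110011
  (c & b) = 0000001100000011
  (d | (c & b)) = 0101011101010111
  ((a & c) | (d | (c & b))) = 0101011101110111

((a & c) | (d | (c & b)))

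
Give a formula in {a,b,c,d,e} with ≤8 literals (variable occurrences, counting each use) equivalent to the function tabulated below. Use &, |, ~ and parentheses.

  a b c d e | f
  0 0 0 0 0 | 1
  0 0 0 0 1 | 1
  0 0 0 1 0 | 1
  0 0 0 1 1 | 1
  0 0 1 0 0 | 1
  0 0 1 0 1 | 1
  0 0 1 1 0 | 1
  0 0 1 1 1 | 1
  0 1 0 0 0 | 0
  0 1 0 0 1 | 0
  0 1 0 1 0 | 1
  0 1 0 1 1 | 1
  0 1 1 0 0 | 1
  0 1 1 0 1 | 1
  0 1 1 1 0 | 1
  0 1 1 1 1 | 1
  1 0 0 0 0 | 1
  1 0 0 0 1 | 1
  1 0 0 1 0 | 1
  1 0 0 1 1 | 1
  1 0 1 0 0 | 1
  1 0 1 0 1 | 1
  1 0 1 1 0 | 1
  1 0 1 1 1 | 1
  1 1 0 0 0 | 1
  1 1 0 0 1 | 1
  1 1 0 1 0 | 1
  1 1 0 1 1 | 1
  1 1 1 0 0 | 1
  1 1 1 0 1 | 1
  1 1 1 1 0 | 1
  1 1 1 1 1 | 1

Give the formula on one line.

  (b & d) = 00000000001100110000000000110011
  (a | (b & d)) = 00000000001100111111111111111111
  ((a | (b & d)) | c) = 00001111001111111111111111111111
  ~b = 11111111000000001111111100000000
  (~b | d) = 11111111001100111111111100110011
  (((a | (b & d)) | c) | (~b | d)) = 11111111001111111111111111111111

(((a | (b & d)) | c) | (~b | d))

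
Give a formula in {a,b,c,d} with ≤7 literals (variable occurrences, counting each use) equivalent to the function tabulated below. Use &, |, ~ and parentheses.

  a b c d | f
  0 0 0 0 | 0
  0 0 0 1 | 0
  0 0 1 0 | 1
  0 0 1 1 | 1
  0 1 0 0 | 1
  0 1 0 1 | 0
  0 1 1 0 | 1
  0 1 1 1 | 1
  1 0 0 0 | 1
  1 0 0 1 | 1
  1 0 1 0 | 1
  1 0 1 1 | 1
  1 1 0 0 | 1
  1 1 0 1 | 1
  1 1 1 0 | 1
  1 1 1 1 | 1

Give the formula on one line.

  (d & c) = 0001000100010001
  ((d & c) | b) = 0001111100011111
  ~d = 1010101010101010
  ~a = 1111111100000000
  (~d & ~a) = 1010101000000000
  (((d & c) | b) & (~d & ~a)) = 0000101000000000
  (c | (((d & c) | b) & (~d & ~a))) = 0011101100110011
  ((c | (((d & c) | b) & (~d & ~a))) | a) = 0011101111111111

((c | (((d & c) | b) & (~d & ~a))) | a)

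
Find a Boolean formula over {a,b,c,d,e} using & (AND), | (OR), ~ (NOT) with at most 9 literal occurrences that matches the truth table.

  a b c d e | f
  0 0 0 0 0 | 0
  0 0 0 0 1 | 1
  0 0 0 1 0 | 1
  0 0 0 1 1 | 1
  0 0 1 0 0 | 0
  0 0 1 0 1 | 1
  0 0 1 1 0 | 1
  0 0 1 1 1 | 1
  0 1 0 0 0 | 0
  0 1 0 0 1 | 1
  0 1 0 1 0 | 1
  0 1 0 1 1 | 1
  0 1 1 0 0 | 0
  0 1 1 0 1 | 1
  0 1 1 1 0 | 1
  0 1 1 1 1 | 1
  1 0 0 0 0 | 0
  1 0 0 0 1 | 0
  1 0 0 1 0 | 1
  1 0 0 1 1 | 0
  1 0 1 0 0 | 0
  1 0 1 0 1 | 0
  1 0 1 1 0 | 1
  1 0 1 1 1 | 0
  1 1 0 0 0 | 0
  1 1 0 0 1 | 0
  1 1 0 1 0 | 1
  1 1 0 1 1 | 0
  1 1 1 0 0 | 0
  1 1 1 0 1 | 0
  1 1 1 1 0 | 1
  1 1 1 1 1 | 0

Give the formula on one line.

((~e | (~a & ((a | e) | b))) & (e | d))

  ~e = 10101010101010101010101010101010
  ~a = 11111111111111110000000000000000
  (a | e) = 01010101010101011111111111111111
  ((a | e) | b) = 01010101111111111111111111111111
  (~a & ((a | e) | b)) = 01010101111111110000000000000000
  (~e | (~a & ((a | e) | b))) = 11111111111111111010101010101010
  (e | d) = 01110111011101110111011101110111
  ((~e | (~a & ((a | e) | b))) & (e | d)) = 01110111011101110010001000100010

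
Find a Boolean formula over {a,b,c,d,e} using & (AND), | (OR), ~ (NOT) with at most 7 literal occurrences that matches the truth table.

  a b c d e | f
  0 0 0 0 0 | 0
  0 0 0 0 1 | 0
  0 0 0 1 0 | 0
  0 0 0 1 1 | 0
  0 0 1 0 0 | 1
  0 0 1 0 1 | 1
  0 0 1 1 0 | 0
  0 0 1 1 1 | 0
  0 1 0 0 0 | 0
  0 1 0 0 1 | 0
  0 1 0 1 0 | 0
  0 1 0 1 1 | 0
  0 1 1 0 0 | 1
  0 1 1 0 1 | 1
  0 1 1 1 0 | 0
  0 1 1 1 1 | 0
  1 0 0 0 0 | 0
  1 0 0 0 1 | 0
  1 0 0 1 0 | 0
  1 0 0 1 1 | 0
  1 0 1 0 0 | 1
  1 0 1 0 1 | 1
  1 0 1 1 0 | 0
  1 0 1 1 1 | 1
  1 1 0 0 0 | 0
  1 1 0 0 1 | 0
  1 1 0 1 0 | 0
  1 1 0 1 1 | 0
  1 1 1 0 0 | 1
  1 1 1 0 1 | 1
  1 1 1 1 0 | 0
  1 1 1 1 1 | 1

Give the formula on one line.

(c & (~d | (a & e)))

  ~d = 11001100110011001100110011001100
  (a & e) = 00000000000000000101010101010101
  (~d | (a & e)) = 11001100110011001101110111011101
  (c & (~d | (a & e))) = 00001100000011000000110100001101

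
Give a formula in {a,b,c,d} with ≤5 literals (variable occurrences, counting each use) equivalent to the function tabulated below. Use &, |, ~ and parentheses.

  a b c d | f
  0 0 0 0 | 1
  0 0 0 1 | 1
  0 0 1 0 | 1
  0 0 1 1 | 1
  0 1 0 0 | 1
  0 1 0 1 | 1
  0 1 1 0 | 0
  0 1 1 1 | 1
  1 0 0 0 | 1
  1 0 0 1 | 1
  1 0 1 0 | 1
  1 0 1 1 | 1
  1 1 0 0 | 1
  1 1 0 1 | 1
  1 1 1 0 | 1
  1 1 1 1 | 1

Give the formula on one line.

(a | ((d | ~c) | ~b))

  ~c = 1100110011001100
  (d | ~c) = 1101110111011101
  ~b = 1111000011110000
  ((d | ~c) | ~b) = 1111110111111101
  (a | ((d | ~c) | ~b)) = 1111110111111111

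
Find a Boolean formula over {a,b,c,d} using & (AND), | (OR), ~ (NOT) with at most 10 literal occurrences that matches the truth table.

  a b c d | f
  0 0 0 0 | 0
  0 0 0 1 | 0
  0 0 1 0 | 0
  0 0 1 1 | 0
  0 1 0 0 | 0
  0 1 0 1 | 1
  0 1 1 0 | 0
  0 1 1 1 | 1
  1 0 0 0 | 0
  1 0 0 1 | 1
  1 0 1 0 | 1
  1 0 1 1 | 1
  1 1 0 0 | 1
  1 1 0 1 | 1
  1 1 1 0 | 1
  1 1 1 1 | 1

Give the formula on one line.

((((~c & a) | ~d) & (a & (c | b))) | (d & (b | a)))

  ~c = 1100110011001100
  (~c & a) = 0000000011001100
  ~d = 1010101010101010
  ((~c & a) | ~d) = 1010101011101110
  (c | b) = 0011111100111111
  (a & (c | b)) = 0000000000111111
  (((~c & a) | ~d) & (a & (c | b))) = 0000000000101110
  (b | a) = 0000111111111111
  (d & (b | a)) = 0000010101010101
  ((((~c & a) | ~d) & (a & (c | b))) | (d & (b | a))) = 0000010101111111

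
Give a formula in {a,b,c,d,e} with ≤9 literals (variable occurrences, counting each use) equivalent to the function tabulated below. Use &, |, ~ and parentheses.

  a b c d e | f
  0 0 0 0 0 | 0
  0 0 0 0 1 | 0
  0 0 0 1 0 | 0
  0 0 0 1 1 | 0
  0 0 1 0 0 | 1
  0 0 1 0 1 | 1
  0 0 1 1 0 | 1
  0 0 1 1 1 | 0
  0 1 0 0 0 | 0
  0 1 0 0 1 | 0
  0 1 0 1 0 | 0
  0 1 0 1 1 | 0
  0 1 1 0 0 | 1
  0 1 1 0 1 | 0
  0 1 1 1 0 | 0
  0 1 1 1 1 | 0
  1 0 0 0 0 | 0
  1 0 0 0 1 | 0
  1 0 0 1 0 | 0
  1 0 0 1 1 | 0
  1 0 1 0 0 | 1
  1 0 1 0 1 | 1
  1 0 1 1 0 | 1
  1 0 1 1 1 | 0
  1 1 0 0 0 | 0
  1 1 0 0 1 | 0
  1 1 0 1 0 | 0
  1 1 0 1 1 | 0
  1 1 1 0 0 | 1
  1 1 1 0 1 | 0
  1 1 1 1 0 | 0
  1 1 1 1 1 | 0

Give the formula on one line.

(c & ((~d & (~b | ~e)) | (d & (~b & ~e))))

  ~d = 11001100110011001100110011001100
  ~b = 11111111000000001111111100000000
  ~e = 10101010101010101010101010101010
  (~b | ~e) = 11111111101010101111111110101010
  (~d & (~b | ~e)) = 11001100100010001100110010001000
  (~b & ~e) = 10101010000000001010101000000000
  (d & (~b & ~e)) = 00100010000000000010001000000000
  ((~d & (~b | ~e)) | (d & (~b & ~e))) = 11101110100010001110111010001000
  (c & ((~d & (~b | ~e)) | (d & (~b & ~e)))) = 00001110000010000000111000001000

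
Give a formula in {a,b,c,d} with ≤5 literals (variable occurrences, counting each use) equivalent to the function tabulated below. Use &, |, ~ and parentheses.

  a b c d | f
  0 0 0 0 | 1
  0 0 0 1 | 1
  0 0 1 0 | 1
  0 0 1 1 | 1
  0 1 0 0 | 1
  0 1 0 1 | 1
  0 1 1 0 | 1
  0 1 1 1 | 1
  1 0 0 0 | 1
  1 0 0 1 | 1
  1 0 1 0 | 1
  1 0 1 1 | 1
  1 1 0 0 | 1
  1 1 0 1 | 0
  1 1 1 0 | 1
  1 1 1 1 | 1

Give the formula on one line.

((~a | (~b | c)) | ~d)

  ~a = 1111111100000000
  ~b = 1111000011110000
  (~b | c) = 1111001111110011
  (~a | (~b | c)) = 1111111111110011
  ~d = 1010101010101010
  ((~a | (~b | c)) | ~d) = 1111111111111011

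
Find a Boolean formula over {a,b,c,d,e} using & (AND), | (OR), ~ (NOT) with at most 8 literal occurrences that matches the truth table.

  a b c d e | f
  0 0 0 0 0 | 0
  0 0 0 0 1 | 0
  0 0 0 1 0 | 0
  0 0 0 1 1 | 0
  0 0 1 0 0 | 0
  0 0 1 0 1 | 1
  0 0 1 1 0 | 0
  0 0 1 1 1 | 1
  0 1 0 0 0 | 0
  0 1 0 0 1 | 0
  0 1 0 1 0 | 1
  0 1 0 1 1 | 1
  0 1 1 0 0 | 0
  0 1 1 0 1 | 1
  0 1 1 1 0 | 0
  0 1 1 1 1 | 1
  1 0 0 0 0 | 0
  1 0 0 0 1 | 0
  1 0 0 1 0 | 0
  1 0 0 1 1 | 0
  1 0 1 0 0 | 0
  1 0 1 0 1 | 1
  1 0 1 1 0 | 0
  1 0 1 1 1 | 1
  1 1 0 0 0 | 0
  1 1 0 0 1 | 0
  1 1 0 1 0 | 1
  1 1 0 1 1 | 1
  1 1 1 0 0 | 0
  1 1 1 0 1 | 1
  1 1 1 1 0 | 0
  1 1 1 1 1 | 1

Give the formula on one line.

  ~c = 11110000111100001111000011110000
  (d & ~c) = 00110000001100000011000000110000
  ((d & ~c) & b) = 00000000001100000000000000110000
  (c & e) = 00000101000001010000010100000101
  ~b = 11111111000000001111111100000000
  ((c & e) | ~b) = 11111111000001011111111100000101
  (c & ((c & e) | ~b)) = 00001111000001010000111100000101
  ((c & ((c & e) | ~b)) & e) = 00000101000001010000010100000101
  (((d & ~c) & b) | ((c & ((c & e) | ~b)) & e)) = 00000101001101010000010100110101

(((d & ~c) & b) | ((c & ((c & e) | ~b)) & e))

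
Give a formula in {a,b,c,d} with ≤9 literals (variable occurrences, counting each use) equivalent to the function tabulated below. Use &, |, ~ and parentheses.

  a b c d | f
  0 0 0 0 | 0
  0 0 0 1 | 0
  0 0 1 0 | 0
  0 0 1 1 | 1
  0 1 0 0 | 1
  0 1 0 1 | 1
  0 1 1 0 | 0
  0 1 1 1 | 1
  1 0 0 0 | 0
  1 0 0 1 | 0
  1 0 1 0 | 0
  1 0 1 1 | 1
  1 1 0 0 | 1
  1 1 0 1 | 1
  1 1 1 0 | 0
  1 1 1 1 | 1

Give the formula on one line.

((c & d) | ((b & (~c | ~d)) & ~c))

  (c & d) = 0001000100010001
  ~c = 1100110011001100
  ~d = 1010101010101010
  (~c | ~d) = 1110111011101110
  (b & (~c | ~d)) = 0000111000001110
  ((b & (~c | ~d)) & ~c) = 0000110000001100
  ((c & d) | ((b & (~c | ~d)) & ~c)) = 0001110100011101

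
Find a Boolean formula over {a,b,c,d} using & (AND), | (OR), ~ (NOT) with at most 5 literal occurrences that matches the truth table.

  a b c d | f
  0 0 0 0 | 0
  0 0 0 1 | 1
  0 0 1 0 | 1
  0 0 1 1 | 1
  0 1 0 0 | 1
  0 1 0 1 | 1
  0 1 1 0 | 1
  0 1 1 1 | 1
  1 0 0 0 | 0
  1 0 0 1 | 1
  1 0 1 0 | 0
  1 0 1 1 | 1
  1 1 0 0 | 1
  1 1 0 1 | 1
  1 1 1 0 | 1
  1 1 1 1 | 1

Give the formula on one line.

(((~b & d) | b) | (~a & c))

  ~b = 1111000011110000
  (~b & d) = 0101000001010000
  ((~b & d) | b) = 0101111101011111
  ~a = 1111111100000000
  (~a & c) = 0011001100000000
  (((~b & d) | b) | (~a & c)) = 0111111101011111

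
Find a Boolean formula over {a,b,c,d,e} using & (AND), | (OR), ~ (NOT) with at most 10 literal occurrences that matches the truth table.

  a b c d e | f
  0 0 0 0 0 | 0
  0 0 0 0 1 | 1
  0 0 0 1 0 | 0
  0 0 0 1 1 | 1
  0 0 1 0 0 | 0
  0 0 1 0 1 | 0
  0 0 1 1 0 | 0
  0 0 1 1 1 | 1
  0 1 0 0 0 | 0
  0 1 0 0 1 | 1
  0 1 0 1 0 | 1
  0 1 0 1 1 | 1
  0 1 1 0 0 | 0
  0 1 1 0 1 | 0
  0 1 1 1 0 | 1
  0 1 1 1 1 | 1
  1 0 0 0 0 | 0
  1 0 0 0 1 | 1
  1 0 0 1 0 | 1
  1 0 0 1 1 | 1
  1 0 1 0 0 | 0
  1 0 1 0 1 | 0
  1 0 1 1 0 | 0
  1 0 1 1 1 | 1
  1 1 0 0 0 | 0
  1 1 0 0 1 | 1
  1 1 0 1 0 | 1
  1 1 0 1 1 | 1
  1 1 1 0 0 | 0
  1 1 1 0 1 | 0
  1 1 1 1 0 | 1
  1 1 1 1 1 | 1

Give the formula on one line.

  ~c = 11110000111100001111000011110000
  (~c & a) = 00000000000000001111000011110000
  ((~c & a) | b) = 00000000111111111111000011111111
  (((~c & a) | b) | e) = 01010101111111111111010111111111
  (~c & e) = 01010000010100000101000001010000
  (d | (~c & e)) = 01110011011100110111001101110011
  ((((~c & a) | b) | e) & (d | (~c & e))) = 01010001011100110111000101110011

((((~c & a) | b) | e) & (d | (~c & e)))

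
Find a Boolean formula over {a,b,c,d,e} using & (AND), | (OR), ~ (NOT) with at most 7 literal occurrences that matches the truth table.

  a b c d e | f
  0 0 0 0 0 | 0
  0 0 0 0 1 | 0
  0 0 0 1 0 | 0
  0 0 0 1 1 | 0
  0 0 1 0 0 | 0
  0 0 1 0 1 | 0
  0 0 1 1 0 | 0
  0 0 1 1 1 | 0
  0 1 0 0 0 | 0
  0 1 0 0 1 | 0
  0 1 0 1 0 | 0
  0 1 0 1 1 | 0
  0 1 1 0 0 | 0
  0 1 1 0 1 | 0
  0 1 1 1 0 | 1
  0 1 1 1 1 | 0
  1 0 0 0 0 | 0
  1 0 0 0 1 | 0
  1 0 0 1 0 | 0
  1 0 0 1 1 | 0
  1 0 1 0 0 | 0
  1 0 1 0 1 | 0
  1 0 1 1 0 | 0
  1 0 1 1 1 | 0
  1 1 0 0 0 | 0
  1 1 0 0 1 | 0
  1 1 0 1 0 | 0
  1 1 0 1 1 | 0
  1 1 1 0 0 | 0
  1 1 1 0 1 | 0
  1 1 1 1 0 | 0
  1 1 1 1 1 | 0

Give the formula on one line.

((~e & b) & (~e & ((~a & d) & (a | c))))

  ~e = 10101010101010101010101010101010
  (~e & b) = 00000000101010100000000010101010
  ~a = 11111111111111110000000000000000
  (~a & d) = 00110011001100110000000000000000
  (a | c) = 00001111000011111111111111111111
  ((~a & d) & (a | c)) = 00000011000000110000000000000000
  (~e & ((~a & d) & (a | c))) = 00000010000000100000000000000000
  ((~e & b) & (~e & ((~a & d) & (a | c)))) = 00000000000000100000000000000000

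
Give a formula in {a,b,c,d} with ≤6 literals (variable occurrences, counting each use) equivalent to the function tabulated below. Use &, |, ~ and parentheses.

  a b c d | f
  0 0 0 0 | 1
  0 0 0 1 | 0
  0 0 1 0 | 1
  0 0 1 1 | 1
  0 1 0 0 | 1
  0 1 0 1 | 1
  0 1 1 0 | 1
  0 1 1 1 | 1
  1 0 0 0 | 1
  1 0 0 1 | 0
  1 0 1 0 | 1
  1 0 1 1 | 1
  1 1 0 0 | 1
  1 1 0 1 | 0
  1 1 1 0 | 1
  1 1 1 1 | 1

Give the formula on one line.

  ~d = 1010101010101010
  (~d | c) = 1011101110111011
  ~a = 1111111100000000
  (b & ~a) = 0000111100000000
  ((~d | c) | (b & ~a)) = 1011111110111011

((~d | c) | (b & ~a))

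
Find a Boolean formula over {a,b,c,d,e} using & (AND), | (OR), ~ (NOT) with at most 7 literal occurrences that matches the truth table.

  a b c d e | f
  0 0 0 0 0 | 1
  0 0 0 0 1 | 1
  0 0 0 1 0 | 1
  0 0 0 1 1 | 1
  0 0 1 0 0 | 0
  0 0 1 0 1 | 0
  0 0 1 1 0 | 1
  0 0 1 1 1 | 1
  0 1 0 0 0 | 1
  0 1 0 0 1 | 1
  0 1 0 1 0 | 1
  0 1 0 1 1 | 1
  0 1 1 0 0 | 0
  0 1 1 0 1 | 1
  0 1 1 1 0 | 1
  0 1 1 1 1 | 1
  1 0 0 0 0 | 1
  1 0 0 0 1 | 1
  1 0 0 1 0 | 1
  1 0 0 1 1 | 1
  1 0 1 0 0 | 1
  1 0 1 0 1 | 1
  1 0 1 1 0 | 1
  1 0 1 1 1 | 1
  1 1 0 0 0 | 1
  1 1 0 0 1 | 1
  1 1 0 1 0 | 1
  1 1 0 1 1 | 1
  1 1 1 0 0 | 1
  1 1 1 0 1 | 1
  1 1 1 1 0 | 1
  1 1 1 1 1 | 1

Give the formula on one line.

  ~c = 11110000111100001111000011110000
  (a | ~c) = 11110000111100001111111111111111
  ~d = 11001100110011001100110011001100
  (e & b) = 00000000010101010000000001010101
  (~d & (e & b)) = 00000000010001000000000001000100
  (a | (~d & (e & b))) = 00000000010001001111111111111111
  ((a | ~c) | (a | (~d & (e & b)))) = 11110000111101001111111111111111
  (((a | ~c) | (a | (~d & (e & b)))) | d) = 11110011111101111111111111111111

(((a | ~c) | (a | (~d & (e & b)))) | d)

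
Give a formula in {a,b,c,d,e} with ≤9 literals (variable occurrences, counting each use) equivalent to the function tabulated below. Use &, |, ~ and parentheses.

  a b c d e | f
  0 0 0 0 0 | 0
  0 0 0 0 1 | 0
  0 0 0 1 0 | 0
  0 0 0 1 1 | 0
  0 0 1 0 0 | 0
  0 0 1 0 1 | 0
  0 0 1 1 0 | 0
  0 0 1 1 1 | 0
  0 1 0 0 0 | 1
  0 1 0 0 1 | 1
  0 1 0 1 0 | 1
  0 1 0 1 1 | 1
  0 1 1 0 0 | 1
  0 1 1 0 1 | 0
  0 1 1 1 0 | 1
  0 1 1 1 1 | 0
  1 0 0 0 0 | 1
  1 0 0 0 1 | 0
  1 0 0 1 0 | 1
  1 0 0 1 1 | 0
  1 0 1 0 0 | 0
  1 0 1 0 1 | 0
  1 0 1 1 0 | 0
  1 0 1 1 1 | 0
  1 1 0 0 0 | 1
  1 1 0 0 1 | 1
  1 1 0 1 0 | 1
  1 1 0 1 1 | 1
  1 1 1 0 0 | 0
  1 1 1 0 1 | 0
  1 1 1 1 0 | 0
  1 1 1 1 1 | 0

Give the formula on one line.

((b & ~c) | (((~c | ~a) & ((e | b) | (b | a))) & ~e))

  ~c = 11110000111100001111000011110000
  (b & ~c) = 00000000111100000000000011110000
  ~a = 11111111111111110000000000000000
  (~c | ~a) = 11111111111111111111000011110000
  (e | b) = 01010101111111110101010111111111
  (b | a) = 00000000111111111111111111111111
  ((e | b) | (b | a)) = 01010101111111111111111111111111
  ((~c | ~a) & ((e | b) | (b | a))) = 01010101111111111111000011110000
  ~e = 10101010101010101010101010101010
  (((~c | ~a) & ((e | b) | (b | a))) & ~e) = 00000000101010101010000010100000
  ((b & ~c) | (((~c | ~a) & ((e | b) | (b | a))) & ~e)) = 00000000111110101010000011110000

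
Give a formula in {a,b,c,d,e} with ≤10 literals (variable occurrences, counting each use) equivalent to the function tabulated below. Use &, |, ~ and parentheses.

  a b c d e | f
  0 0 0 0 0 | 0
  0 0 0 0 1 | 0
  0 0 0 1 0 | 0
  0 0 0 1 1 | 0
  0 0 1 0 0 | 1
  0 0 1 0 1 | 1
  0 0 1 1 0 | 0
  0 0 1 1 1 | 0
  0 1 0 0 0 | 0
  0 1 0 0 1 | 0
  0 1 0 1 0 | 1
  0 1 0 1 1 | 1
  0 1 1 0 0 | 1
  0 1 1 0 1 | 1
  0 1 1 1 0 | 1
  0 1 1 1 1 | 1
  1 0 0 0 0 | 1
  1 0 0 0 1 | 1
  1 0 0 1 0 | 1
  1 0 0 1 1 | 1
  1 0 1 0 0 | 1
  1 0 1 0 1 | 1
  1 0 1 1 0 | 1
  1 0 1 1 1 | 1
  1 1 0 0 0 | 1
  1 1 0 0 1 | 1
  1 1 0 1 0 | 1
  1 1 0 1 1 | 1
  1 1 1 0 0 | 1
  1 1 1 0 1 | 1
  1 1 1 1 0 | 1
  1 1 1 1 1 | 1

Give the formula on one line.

  ~d = 11001100110011001100110011001100
  (a & b) = 00000000000000000000000011111111
  (~d | (a & b)) = 11001100110011001100110011111111
  (c & (~d | (a & b))) = 00001100000011000000110000001111
  (a | (c & (~d | (a & b)))) = 00001100000011001111111111111111
  ~a = 11111111111111110000000000000000
  (~a & d) = 00110011001100110000000000000000
  (b & (~a & d)) = 00000000001100110000000000000000
  ((a | (c & (~d | (a & b)))) | (b & (~a & d))) = 00001100001111111111111111111111

((a | (c & (~d | (a & b)))) | (b & (~a & d)))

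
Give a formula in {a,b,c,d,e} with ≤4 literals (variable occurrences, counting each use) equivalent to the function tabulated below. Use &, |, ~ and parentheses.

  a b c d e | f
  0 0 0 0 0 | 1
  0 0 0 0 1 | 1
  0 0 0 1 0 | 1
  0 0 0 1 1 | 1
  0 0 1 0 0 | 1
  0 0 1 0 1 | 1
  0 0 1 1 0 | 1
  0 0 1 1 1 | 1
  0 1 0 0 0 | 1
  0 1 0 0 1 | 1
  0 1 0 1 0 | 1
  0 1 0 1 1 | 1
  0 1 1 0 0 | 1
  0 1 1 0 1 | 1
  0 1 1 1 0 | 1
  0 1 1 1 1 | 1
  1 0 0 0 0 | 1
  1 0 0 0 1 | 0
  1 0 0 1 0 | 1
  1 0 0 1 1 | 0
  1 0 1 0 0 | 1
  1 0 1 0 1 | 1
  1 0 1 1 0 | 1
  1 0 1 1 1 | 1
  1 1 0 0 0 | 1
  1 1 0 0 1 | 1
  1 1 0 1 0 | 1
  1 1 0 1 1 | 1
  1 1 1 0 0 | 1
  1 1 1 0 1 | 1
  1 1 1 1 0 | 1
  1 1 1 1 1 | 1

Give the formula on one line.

(((~a | c) | ~e) | b)

  ~a = 11111111111111110000000000000000
  (~a | c) = 11111111111111110000111100001111
  ~e = 10101010101010101010101010101010
  ((~a | c) | ~e) = 11111111111111111010111110101111
  (((~a | c) | ~e) | b) = 11111111111111111010111111111111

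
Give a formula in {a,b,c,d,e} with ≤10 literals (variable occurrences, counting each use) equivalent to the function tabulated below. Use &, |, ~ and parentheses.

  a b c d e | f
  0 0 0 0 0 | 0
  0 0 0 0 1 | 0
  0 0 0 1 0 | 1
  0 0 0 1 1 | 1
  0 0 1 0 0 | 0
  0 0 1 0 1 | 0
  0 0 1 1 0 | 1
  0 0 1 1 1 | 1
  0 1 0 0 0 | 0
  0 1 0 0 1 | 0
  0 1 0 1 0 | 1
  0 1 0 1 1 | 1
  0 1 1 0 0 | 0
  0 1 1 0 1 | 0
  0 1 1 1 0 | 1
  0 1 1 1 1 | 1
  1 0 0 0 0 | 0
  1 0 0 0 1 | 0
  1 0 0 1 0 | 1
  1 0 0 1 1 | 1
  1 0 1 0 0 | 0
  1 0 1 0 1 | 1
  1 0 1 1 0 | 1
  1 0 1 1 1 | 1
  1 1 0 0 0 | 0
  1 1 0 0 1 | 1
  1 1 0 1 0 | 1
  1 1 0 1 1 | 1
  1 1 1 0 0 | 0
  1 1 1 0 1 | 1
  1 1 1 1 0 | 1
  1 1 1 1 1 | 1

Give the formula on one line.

  (e & a) = 00000000000000000101010101010101
  (c | b) = 00001111111111110000111111111111
  (b & c) = 00000000000011110000000000001111
  ((b & c) | a) = 00000000000011111111111111111111
  ((c | b) & ((b & c) | a)) = 00000000000011110000111111111111
  ((e & a) & ((c | b) & ((b & c) | a))) = 00000000000000000000010101010101
  (d | ((e & a) & ((c | b) & ((b & c) | a)))) = 00110011001100110011011101110111

(d | ((e & a) & ((c | b) & ((b & c) | a))))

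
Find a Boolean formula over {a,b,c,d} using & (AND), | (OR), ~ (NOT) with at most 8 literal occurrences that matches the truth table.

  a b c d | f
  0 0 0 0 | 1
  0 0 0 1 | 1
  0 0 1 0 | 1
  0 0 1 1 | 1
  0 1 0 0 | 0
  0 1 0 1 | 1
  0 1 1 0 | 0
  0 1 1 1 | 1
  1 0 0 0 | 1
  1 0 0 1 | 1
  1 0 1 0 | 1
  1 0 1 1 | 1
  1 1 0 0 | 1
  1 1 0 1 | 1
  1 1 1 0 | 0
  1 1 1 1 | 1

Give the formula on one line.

  ~d = 1010101010101010
  ~b = 1111000011110000
  (~d & ~b) = 1010000010100000
  ~c = 1100110011001100
  (d & ~c) = 0100010001000100
  (~b & (d & ~c)) = 0100000001000000
  ((~b & (d & ~c)) | a) = 0100000011111111
  (~c & ((~b & (d & ~c)) | a)) = 0100000011001100
  ((~c & ((~b & (d & ~c)) | a)) | d) = 0101010111011101
  ((~d & ~b) | ((~c & ((~b & (d & ~c)) | a)) | d)) = 1111010111111101

((~d & ~b) | ((~c & ((~b & (d & ~c)) | a)) | d))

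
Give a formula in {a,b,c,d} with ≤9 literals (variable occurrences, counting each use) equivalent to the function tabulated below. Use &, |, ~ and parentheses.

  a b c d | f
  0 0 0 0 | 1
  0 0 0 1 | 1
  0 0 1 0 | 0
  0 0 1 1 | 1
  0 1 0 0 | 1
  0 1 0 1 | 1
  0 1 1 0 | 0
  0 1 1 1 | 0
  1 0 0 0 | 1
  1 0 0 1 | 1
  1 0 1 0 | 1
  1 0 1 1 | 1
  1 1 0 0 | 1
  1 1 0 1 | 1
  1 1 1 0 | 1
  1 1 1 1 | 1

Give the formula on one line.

  ~b = 1111000011110000
  (d & ~b) = 0101000001010000
  ~d = 1010101010101010
  (a & ~d) = 0000000010101010
  ~c = 1100110011001100
  (b & ~c) = 0000110000001100
  ((a & ~d) | (b & ~c)) = 0000110010101110
  (((a & ~d) | (b & ~c)) | a) = 0000110011111111
  ((d & ~b) | (((a & ~d) | (b & ~c)) | a)) = 0101110011111111
  (((d & ~b) | (((a & ~d) | (b & ~c)) | a)) | ~c) = 1101110011111111

(((d & ~b) | (((a & ~d) | (b & ~c)) | a)) | ~c)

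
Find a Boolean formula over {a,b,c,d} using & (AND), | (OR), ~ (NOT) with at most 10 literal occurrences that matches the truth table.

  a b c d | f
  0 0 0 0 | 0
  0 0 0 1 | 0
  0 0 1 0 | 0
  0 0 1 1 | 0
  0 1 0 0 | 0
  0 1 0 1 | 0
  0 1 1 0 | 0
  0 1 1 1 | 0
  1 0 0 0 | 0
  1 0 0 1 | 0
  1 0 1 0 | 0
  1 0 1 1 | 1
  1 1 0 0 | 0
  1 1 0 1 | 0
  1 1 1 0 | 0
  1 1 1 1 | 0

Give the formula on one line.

(((a & ((~d | (~a & c)) | (c & d))) & ~b) & d)

  ~d = 1010101010101010
  ~a = 1111111100000000
  (~a & c) = 0011001100000000
  (~d | (~a & c)) = 1011101110101010
  (c & d) = 0001000100010001
  ((~d | (~a & c)) | (c & d)) = 1011101110111011
  (a & ((~d | (~a & c)) | (c & d))) = 0000000010111011
  ~b = 1111000011110000
  ((a & ((~d | (~a & c)) | (c & d))) & ~b) = 0000000010110000
  (((a & ((~d | (~a & c)) | (c & d))) & ~b) & d) = 0000000000010000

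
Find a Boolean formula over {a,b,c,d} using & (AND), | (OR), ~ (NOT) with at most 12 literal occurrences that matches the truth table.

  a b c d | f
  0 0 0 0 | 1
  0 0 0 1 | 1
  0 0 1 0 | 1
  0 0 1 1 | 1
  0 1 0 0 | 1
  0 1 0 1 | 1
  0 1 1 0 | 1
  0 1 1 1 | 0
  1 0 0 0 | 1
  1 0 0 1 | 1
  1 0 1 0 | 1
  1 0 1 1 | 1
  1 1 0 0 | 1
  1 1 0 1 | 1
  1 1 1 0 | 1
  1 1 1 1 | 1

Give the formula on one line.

(((a | c) & ((~d & ~a) | (a & ~d))) | (~c | (~b | a)))

  (a | c) = 0011001111111111
  ~d = 1010101010101010
  ~a = 1111111100000000
  (~d & ~a) = 1010101000000000
  (a & ~d) = 0000000010101010
  ((~d & ~a) | (a & ~d)) = 1010101010101010
  ((a | c) & ((~d & ~a) | (a & ~d))) = 0010001010101010
  ~c = 1100110011001100
  ~b = 1111000011110000
  (~b | a) = 1111000011111111
  (~c | (~b | a)) = 1111110011111111
  (((a | c) & ((~d & ~a) | (a & ~d))) | (~c | (~b | a))) = 1111111011111111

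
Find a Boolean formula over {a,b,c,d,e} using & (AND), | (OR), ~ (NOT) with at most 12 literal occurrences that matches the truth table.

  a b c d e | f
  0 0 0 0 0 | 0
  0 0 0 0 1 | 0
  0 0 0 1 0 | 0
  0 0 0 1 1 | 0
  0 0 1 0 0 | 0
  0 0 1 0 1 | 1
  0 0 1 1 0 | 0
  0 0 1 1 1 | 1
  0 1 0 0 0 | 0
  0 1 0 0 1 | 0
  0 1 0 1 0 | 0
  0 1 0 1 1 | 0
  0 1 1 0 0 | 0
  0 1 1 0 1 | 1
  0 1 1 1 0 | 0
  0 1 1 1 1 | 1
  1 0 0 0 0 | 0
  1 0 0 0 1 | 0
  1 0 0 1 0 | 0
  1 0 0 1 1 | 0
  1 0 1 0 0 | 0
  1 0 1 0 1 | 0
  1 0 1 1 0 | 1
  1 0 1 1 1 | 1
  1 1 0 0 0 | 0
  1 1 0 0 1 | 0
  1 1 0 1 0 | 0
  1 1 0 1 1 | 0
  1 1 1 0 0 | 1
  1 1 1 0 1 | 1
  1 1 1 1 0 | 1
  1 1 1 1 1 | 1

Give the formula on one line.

  (b | d) = 00110011111111110011001111111111
  ((b | d) & c) = 00000011000011110000001100001111
  (e | c) = 01011111010111110101111101011111
  ((e | c) & a) = 00000000000000000101111101011111
  (((b | d) & c) & ((e | c) & a)) = 00000000000000000000001100001111
  ~a = 11111111111111110000000000000000
  (c & ~a) = 00001111000011110000000000000000
  (e & (c & ~a)) = 00000101000001010000000000000000
  ((((b | d) & c) & ((e | c) & a)) | (e & (c & ~a))) = 00000101000001010000001100001111

((((b | d) & c) & ((e | c) & a)) | (e & (c & ~a)))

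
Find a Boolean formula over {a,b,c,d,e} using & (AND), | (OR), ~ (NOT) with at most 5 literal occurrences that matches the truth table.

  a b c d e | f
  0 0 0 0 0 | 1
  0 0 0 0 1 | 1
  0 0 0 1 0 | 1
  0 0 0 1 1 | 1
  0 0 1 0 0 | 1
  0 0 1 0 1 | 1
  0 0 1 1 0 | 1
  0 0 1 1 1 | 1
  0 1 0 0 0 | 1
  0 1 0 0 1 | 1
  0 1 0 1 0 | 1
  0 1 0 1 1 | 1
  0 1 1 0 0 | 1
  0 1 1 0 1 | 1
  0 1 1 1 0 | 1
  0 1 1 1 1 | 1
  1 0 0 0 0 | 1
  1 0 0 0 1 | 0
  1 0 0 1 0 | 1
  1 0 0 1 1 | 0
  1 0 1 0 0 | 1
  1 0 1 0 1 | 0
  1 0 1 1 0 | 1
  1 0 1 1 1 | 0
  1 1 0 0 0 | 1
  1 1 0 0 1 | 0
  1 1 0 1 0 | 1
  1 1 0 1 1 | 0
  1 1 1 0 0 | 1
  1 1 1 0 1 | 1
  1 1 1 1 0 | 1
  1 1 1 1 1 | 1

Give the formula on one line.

  ~e = 10101010101010101010101010101010
  (c & b) = 00000000000011110000000000001111
  ~a = 11111111111111110000000000000000
  ((c & b) | ~a) = 11111111111111110000000000001111
  (~e | ((c & b) | ~a)) = 11111111111111111010101010101111

(~e | ((c & b) | ~a))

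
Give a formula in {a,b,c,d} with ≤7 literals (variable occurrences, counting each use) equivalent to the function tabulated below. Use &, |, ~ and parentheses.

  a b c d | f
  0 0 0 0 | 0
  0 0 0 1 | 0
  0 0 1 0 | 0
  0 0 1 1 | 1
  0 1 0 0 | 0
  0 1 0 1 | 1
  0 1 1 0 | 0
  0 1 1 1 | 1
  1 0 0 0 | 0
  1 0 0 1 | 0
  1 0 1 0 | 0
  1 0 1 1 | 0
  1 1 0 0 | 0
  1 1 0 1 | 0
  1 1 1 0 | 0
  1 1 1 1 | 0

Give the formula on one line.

((d & ((d | c) & ~a)) & ((c | a) | b))

  (d | c) = 0111011101110111
  ~a = 1111111100000000
  ((d | c) & ~a) = 0111011100000000
  (d & ((d | c) & ~a)) = 0101010100000000
  (c | a) = 0011001111111111
  ((c | a) | b) = 0011111111111111
  ((d & ((d | c) & ~a)) & ((c | a) | b)) = 0001010100000000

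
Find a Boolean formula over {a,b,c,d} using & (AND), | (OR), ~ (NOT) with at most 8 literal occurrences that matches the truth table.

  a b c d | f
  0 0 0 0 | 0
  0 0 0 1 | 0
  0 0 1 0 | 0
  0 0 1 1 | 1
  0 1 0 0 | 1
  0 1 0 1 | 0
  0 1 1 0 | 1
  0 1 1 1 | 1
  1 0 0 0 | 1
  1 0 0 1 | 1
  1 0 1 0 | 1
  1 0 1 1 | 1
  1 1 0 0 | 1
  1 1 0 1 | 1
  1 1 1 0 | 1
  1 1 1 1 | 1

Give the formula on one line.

((a | ((b & ~a) & (c | ~d))) | (d & c))

  ~a = 1111111100000000
  (b & ~a) = 0000111100000000
  ~d = 1010101010101010
  (c | ~d) = 1011101110111011
  ((b & ~a) & (c | ~d)) = 0000101100000000
  (a | ((b & ~a) & (c | ~d))) = 0000101111111111
  (d & c) = 0001000100010001
  ((a | ((b & ~a) & (c | ~d))) | (d & c)) = 0001101111111111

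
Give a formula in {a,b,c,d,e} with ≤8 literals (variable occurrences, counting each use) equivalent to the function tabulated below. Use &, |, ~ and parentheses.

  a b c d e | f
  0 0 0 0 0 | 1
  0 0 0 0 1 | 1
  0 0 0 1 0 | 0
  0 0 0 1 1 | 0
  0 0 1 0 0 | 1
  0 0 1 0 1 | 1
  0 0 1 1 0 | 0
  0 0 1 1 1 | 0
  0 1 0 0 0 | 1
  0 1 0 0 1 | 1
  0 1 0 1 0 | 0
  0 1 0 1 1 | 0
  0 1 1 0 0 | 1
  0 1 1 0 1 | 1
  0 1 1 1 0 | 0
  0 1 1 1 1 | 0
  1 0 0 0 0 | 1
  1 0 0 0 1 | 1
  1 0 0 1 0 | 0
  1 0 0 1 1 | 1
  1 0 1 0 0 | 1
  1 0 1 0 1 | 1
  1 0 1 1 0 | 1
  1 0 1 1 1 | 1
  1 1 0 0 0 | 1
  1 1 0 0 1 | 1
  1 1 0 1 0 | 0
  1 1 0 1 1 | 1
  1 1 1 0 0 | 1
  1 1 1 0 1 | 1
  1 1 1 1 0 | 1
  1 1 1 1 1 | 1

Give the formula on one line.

(~d | ((c | (e & a)) & a))

  ~d = 11001100110011001100110011001100
  (e & a) = 00000000000000000101010101010101
  (c | (e & a)) = 00001111000011110101111101011111
  ((c | (e & a)) & a) = 00000000000000000101111101011111
  (~d | ((c | (e & a)) & a)) = 11001100110011001101111111011111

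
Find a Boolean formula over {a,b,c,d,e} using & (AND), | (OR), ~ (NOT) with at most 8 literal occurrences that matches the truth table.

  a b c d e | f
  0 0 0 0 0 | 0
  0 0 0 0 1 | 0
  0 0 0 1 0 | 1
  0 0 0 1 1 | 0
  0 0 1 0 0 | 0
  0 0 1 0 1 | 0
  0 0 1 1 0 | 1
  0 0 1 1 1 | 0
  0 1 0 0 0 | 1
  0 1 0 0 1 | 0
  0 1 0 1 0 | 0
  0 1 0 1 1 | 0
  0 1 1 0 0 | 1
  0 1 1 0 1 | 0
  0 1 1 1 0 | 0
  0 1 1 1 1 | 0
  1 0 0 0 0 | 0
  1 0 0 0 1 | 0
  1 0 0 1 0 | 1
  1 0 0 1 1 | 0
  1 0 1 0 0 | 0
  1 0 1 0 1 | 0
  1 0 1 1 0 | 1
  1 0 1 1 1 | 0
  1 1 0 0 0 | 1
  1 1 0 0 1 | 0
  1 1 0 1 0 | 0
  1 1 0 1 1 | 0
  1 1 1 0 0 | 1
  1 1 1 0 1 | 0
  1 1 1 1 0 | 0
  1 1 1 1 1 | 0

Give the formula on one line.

(((b & ~d) | (~b & d)) & ~e)

  ~d = 11001100110011001100110011001100
  (b & ~d) = 00000000110011000000000011001100
  ~b = 11111111000000001111111100000000
  (~b & d) = 00110011000000000011001100000000
  ((b & ~d) | (~b & d)) = 00110011110011000011001111001100
  ~e = 10101010101010101010101010101010
  (((b & ~d) | (~b & d)) & ~e) = 00100010100010000010001010001000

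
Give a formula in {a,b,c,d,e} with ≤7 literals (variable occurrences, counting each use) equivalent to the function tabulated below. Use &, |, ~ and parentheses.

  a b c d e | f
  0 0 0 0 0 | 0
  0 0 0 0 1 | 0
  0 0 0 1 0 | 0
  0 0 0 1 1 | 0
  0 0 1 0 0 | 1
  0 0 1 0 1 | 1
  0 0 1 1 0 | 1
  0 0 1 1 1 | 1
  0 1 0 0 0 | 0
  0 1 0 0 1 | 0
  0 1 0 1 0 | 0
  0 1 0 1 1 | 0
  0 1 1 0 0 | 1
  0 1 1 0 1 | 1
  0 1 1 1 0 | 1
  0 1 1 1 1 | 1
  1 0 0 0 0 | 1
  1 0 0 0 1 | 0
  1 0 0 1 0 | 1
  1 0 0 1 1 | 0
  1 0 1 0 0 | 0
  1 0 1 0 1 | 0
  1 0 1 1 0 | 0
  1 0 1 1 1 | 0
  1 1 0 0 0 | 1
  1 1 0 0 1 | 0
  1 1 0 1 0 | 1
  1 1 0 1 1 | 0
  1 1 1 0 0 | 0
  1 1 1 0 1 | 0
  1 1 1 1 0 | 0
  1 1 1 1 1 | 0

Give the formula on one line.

((c & ~a) | (a & ((~e | ~a) & (e | ~c))))

  ~a = 11111111111111110000000000000000
  (c & ~a) = 00001111000011110000000000000000
  ~e = 10101010101010101010101010101010
  (~e | ~a) = 11111111111111111010101010101010
  ~c = 11110000111100001111000011110000
  (e | ~c) = 11110101111101011111010111110101
  ((~e | ~a) & (e | ~c)) = 11110101111101011010000010100000
  (a & ((~e | ~a) & (e | ~c))) = 00000000000000001010000010100000
  ((c & ~a) | (a & ((~e | ~a) & (e | ~c)))) = 00001111000011111010000010100000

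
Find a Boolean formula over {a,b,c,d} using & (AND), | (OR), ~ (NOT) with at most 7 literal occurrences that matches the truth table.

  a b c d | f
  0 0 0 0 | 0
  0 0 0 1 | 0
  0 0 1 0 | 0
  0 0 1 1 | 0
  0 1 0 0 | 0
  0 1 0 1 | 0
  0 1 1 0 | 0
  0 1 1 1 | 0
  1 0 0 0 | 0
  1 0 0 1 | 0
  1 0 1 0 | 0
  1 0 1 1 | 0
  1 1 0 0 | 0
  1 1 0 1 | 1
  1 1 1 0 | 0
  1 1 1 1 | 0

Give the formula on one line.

(d & (~c & (b & a)))

  ~c = 1100110011001100
  (b & a) = 0000000000001111
  (~c & (b & a)) = 0000000000001100
  (d & (~c & (b & a))) = 0000000000000100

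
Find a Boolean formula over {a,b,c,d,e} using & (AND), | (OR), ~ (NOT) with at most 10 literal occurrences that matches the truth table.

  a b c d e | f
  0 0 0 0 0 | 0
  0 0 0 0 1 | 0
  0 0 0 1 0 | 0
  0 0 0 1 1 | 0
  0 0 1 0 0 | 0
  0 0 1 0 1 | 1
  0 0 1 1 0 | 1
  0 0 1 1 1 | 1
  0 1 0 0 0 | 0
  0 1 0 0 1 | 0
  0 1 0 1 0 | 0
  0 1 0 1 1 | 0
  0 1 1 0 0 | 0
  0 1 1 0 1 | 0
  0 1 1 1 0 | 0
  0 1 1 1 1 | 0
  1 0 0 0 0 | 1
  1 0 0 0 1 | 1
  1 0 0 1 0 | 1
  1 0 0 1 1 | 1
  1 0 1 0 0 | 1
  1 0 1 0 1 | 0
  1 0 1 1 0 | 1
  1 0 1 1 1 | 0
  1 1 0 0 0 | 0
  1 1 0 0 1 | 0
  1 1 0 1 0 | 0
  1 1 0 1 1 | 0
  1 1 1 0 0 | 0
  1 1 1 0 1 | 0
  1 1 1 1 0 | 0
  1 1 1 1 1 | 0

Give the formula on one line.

((~b & (a | (c & ((e & ~d) | d)))) & ((~c | ~a) | ~e))

  ~b = 11111111000000001111111100000000
  ~d = 11001100110011001100110011001100
  (e & ~d) = 01000100010001000100010001000100
  ((e & ~d) | d) = 01110111011101110111011101110111
  (c & ((e & ~d) | d)) = 00000111000001110000011100000111
  (a | (c & ((e & ~d) | d))) = 00000111000001111111111111111111
  (~b & (a | (c & ((e & ~d) | d)))) = 00000111000000001111111100000000
  ~c = 11110000111100001111000011110000
  ~a = 11111111111111110000000000000000
  (~c | ~a) = 11111111111111111111000011110000
  ~e = 10101010101010101010101010101010
  ((~c | ~a) | ~e) = 11111111111111111111101011111010
  ((~b & (a | (c & ((e & ~d) | d)))) & ((~c | ~a) | ~e)) = 00000111000000001111101000000000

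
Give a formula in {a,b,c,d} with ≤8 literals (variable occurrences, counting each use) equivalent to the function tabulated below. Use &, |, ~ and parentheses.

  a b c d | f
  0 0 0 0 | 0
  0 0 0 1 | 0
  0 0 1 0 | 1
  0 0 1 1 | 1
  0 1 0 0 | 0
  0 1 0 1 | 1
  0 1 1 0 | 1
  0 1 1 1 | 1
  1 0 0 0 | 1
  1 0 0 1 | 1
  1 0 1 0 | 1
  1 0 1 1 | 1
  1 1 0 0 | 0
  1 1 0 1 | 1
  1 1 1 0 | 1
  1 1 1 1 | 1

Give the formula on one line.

(((a & ~b) | c) | (d & b))

  ~b = 1111000011110000
  (a & ~b) = 0000000011110000
  ((a & ~b) | c) = 0011001111110011
  (d & b) = 0000010100000101
  (((a & ~b) | c) | (d & b)) = 0011011111110111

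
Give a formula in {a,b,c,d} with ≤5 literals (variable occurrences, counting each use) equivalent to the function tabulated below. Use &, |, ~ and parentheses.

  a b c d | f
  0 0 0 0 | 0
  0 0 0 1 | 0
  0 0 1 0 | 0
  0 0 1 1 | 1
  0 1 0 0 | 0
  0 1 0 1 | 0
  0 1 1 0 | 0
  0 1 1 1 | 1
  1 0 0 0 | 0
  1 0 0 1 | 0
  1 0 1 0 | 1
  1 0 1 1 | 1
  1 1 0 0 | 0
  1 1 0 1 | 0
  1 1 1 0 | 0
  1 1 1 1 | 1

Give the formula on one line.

((((~b & ~d) & a) | d) & c)

  ~b = 1111000011110000
  ~d = 1010101010101010
  (~b & ~d) = 1010000010100000
  ((~b & ~d) & a) = 0000000010100000
  (((~b & ~d) & a) | d) = 0101010111110101
  ((((~b & ~d) & a) | d) & c) = 0001000100110001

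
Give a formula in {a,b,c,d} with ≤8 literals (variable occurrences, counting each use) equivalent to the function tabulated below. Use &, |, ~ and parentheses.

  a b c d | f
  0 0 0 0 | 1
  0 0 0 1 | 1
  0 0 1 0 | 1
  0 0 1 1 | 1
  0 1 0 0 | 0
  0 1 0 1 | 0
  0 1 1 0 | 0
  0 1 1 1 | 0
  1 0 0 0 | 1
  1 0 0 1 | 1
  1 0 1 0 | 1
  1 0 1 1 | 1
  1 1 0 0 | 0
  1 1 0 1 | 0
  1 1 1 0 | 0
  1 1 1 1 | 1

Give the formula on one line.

(~b | ((c & d) & (b & ((b & (d & ~c)) | a))))

  ~b = 1111000011110000
  (c & d) = 0001000100010001
  ~c = 1100110011001100
  (d & ~c) = 0100010001000100
  (b & (d & ~c)) = 0000010000000100
  ((b & (d & ~c)) | a) = 0000010011111111
  (b & ((b & (d & ~c)) | a)) = 0000010000001111
  ((c & d) & (b & ((b & (d & ~c)) | a))) = 0000000000000001
  (~b | ((c & d) & (b & ((b & (d & ~c)) | a)))) = 1111000011110001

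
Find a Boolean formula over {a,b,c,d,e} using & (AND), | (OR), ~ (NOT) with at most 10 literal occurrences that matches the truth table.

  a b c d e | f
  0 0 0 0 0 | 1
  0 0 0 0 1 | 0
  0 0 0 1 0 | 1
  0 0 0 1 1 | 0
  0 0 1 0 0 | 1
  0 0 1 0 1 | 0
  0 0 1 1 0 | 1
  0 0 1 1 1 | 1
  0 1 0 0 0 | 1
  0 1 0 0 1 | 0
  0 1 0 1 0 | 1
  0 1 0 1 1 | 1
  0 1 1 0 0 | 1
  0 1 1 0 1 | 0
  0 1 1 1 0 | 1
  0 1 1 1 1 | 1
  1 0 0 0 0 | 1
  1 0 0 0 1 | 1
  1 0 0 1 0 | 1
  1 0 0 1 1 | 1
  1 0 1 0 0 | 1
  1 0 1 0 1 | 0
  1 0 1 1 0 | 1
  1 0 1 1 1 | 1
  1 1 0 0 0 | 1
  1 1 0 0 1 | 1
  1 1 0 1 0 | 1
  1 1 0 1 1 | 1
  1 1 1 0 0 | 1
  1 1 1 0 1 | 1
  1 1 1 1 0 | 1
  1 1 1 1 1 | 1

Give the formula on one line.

  ~e = 10101010101010101010101010101010
  (~e | d) = 10111011101110111011101110111011
  (c | ~e) = 10101111101011111010111110101111
  ((~e | d) & (c | ~e)) = 10101011101010111010101110101011
  (a | d) = 00110011001100111111111111111111
  ((a | d) & b) = 00000000001100110000000011111111
  ~c = 11110000111100001111000011110000
  (a & ~c) = 00000000000000001111000011110000
  (((a | d) & b) | (a & ~c)) = 00000000001100111111000011111111
  (((~e | d) & (c | ~e)) | (((a | d) & b) | (a & ~c))) = 10101011101110111111101111111111

(((~e | d) & (c | ~e)) | (((a | d) & b) | (a & ~c)))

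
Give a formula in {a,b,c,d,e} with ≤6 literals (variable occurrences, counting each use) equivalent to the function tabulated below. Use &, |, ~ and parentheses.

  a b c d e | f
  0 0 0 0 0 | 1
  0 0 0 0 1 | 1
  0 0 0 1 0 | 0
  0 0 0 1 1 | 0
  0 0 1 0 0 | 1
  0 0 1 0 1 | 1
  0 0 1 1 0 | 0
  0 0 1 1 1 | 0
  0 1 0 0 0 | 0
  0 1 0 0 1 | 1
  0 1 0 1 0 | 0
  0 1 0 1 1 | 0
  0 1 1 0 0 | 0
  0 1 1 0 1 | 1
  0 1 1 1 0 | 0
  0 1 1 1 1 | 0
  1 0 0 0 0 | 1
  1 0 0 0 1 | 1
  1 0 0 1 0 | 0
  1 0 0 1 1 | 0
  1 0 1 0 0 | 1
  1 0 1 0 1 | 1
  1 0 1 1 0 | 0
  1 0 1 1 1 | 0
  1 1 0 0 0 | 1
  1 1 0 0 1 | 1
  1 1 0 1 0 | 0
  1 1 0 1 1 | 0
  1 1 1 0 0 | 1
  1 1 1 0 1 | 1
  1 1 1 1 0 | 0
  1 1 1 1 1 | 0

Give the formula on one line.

(~d & ((a & b) | (e | ~b)))

  ~d = 11001100110011001100110011001100
  (a & b) = 00000000000000000000000011111111
  ~b = 11111111000000001111111100000000
  (e | ~b) = 11111111010101011111111101010101
  ((a & b) | (e | ~b)) = 11111111010101011111111111111111
  (~d & ((a & b) | (e | ~b))) = 11001100010001001100110011001100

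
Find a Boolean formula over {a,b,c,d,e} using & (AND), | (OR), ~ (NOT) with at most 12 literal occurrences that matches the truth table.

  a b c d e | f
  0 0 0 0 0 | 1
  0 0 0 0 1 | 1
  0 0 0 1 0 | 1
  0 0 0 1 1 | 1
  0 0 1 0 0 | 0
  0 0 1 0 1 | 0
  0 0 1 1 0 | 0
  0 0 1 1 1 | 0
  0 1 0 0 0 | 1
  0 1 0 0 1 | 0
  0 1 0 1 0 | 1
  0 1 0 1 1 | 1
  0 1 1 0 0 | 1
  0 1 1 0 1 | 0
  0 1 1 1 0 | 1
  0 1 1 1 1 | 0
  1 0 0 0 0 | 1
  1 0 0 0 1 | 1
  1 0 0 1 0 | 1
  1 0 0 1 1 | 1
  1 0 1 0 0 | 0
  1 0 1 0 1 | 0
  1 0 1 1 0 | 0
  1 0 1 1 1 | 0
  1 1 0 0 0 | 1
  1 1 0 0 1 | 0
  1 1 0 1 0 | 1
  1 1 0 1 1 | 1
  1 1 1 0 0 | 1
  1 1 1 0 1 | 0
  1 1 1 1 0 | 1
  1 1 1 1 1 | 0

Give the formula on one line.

  ~d = 11001100110011001100110011001100
  ~c = 11110000111100001111000011110000
  (~d | ~c) = 11111100111111001111110011111100
  ((~d | ~c) & d) = 00110000001100000011000000110000
  (~c | b) = 11110000111111111111000011111111
  ~e = 10101010101010101010101010101010
  ((~c | b) & ~e) = 10100000101010101010000010101010
  (((~d | ~c) & d) | ((~c | b) & ~e)) = 10110000101110101011000010111010
  ~b = 11111111000000001111111100000000
  (d | ~b) = 11111111001100111111111100110011
  ((d | ~b) & ~c) = 11110000001100001111000000110000
  ((((~d | ~c) & d) | ((~c | b) & ~e)) | ((d | ~b) & ~c)) = 11110000101110101111000010111010

((((~d | ~c) & d) | ((~c | b) & ~e)) | ((d | ~b) & ~c))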